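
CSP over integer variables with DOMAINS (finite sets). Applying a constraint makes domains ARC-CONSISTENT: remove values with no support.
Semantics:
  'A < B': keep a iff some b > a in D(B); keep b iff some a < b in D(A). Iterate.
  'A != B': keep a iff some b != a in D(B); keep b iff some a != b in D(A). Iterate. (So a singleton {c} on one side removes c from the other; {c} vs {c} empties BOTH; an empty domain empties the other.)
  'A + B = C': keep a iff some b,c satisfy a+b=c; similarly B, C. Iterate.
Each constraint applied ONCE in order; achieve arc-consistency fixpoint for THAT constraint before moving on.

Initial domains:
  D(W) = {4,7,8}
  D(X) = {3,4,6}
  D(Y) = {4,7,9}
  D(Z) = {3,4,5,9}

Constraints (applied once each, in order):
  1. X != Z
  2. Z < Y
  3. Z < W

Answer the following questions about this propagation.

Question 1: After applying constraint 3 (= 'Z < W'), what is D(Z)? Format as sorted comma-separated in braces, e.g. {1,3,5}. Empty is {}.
Constraint 1 (X != Z) on D(X)={3,4,6} D(Z)={3,4,5,9}: no change
Constraint 2 (Z < Y) on D(Z)={3,4,5,9} D(Y)={4,7,9}: Z {3,4,5,9}->{3,4,5}
Constraint 3 (Z < W) on D(Z)={3,4,5} D(W)={4,7,8}: no change
So after constraint 3: D(Z) = {3,4,5}

Answer: {3,4,5}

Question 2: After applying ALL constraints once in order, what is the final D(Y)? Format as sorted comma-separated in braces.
Answer: {4,7,9}

Derivation:
Constraint 1 (X != Z) on D(X)={3,4,6} D(Z)={3,4,5,9}: no change
Constraint 2 (Z < Y) on D(Z)={3,4,5,9} D(Y)={4,7,9}: Z {3,4,5,9}->{3,4,5}
Constraint 3 (Z < W) on D(Z)={3,4,5} D(W)={4,7,8}: no change
So after all 3 constraints: D(Y) = {4,7,9}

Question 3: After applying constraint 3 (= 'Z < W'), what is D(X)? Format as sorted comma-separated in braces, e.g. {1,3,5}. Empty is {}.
Answer: {3,4,6}

Derivation:
Constraint 1 (X != Z) on D(X)={3,4,6} D(Z)={3,4,5,9}: no change
Constraint 2 (Z < Y) on D(Z)={3,4,5,9} D(Y)={4,7,9}: Z {3,4,5,9}->{3,4,5}
Constraint 3 (Z < W) on D(Z)={3,4,5} D(W)={4,7,8}: no change
So after constraint 3: D(X) = {3,4,6}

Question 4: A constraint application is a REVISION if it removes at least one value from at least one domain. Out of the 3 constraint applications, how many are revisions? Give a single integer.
Constraint 1 (X != Z) on D(X)={3,4,6} D(Z)={3,4,5,9}: no change => not a revision
Constraint 2 (Z < Y) on D(Z)={3,4,5,9} D(Y)={4,7,9}: Z {3,4,5,9}->{3,4,5} => REVISION
Constraint 3 (Z < W) on D(Z)={3,4,5} D(W)={4,7,8}: no change => not a revision
Total revisions = 1

Answer: 1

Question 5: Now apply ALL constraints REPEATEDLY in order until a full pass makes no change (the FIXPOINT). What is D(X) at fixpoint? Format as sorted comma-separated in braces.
pass 0 (initial): D(X)={3,4,6}
pass 1: Z {3,4,5,9}->{3,4,5}
pass 2: no change
Fixpoint after 2 passes: D(X) = {3,4,6}

Answer: {3,4,6}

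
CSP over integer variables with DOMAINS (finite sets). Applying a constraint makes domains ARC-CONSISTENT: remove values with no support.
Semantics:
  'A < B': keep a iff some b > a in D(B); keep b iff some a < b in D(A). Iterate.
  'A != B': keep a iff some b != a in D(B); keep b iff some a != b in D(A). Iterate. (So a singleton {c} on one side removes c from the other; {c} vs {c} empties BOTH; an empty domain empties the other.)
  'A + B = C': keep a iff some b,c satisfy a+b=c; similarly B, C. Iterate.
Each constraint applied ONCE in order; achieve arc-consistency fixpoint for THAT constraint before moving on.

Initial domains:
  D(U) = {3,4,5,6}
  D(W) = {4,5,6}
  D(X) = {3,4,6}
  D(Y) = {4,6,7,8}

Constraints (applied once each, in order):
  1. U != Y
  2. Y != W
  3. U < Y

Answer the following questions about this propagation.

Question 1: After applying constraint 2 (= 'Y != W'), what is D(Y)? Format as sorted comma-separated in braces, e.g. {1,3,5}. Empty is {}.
Answer: {4,6,7,8}

Derivation:
Constraint 1 (U != Y) on D(U)={3,4,5,6} D(Y)={4,6,7,8}: no change
Constraint 2 (Y != W) on D(Y)={4,6,7,8} D(W)={4,5,6}: no change
So after constraint 2: D(Y) = {4,6,7,8}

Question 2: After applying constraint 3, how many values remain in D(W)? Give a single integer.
Constraint 1 (U != Y) on D(U)={3,4,5,6} D(Y)={4,6,7,8}: no change
Constraint 2 (Y != W) on D(Y)={4,6,7,8} D(W)={4,5,6}: no change
Constraint 3 (U < Y) on D(U)={3,4,5,6} D(Y)={4,6,7,8}: no change
So after constraint 3: D(W)={4,5,6}, size = 3

Answer: 3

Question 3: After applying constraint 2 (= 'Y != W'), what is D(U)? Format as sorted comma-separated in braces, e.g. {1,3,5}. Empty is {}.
Constraint 1 (U != Y) on D(U)={3,4,5,6} D(Y)={4,6,7,8}: no change
Constraint 2 (Y != W) on D(Y)={4,6,7,8} D(W)={4,5,6}: no change
So after constraint 2: D(U) = {3,4,5,6}

Answer: {3,4,5,6}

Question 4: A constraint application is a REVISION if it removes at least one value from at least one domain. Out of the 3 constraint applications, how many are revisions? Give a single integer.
Answer: 0

Derivation:
Constraint 1 (U != Y) on D(U)={3,4,5,6} D(Y)={4,6,7,8}: no change => not a revision
Constraint 2 (Y != W) on D(Y)={4,6,7,8} D(W)={4,5,6}: no change => not a revision
Constraint 3 (U < Y) on D(U)={3,4,5,6} D(Y)={4,6,7,8}: no change => not a revision
Total revisions = 0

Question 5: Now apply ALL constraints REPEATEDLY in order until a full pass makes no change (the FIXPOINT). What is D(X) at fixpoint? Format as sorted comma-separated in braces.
pass 0 (initial): D(X)={3,4,6}
pass 1: no change
Fixpoint after 1 passes: D(X) = {3,4,6}

Answer: {3,4,6}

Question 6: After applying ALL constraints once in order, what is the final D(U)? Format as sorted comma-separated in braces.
Answer: {3,4,5,6}

Derivation:
Constraint 1 (U != Y) on D(U)={3,4,5,6} D(Y)={4,6,7,8}: no change
Constraint 2 (Y != W) on D(Y)={4,6,7,8} D(W)={4,5,6}: no change
Constraint 3 (U < Y) on D(U)={3,4,5,6} D(Y)={4,6,7,8}: no change
So after all 3 constraints: D(U) = {3,4,5,6}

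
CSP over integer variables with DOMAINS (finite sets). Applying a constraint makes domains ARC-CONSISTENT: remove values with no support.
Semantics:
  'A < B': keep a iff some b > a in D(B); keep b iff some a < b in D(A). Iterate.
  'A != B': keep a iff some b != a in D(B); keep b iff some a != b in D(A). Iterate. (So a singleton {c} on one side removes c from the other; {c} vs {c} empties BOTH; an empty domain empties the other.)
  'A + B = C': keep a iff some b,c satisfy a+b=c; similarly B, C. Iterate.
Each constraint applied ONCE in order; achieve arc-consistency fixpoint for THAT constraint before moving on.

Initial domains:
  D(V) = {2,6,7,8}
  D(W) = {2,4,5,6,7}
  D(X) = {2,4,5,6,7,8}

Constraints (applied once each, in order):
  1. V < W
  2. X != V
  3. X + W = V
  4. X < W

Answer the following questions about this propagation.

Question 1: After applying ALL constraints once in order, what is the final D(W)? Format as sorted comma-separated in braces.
Answer: {4}

Derivation:
Constraint 1 (V < W) on D(V)={2,6,7,8} D(W)={2,4,5,6,7}: V {2,6,7,8}->{2,6}; W {2,4,5,6,7}->{4,5,6,7}
Constraint 2 (X != V) on D(X)={2,4,5,6,7,8} D(V)={2,6}: no change
Constraint 3 (X + W = V) on D(X)={2,4,5,6,7,8} D(W)={4,5,6,7} D(V)={2,6}: X {2,4,5,6,7,8}->{2}; W {4,5,6,7}->{4}; V {2,6}->{6}
Constraint 4 (X < W) on D(X)={2} D(W)={4}: no change
So after all 4 constraints: D(W) = {4}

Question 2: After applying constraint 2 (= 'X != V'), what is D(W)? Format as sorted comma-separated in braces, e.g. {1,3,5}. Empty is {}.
Answer: {4,5,6,7}

Derivation:
Constraint 1 (V < W) on D(V)={2,6,7,8} D(W)={2,4,5,6,7}: V {2,6,7,8}->{2,6}; W {2,4,5,6,7}->{4,5,6,7}
Constraint 2 (X != V) on D(X)={2,4,5,6,7,8} D(V)={2,6}: no change
So after constraint 2: D(W) = {4,5,6,7}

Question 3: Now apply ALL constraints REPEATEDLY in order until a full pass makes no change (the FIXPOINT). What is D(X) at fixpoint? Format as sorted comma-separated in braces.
Answer: {}

Derivation:
pass 0 (initial): D(X)={2,4,5,6,7,8}
pass 1: V {2,6,7,8}->{6}; W {2,4,5,6,7}->{4}; X {2,4,5,6,7,8}->{2}
pass 2: V {6}->{}; W {4}->{}; X {2}->{}
pass 3: no change
Fixpoint after 3 passes: D(X) = {}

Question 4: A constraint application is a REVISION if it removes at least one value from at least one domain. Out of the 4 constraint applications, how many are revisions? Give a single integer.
Answer: 2

Derivation:
Constraint 1 (V < W) on D(V)={2,6,7,8} D(W)={2,4,5,6,7}: V {2,6,7,8}->{2,6}; W {2,4,5,6,7}->{4,5,6,7} => REVISION
Constraint 2 (X != V) on D(X)={2,4,5,6,7,8} D(V)={2,6}: no change => not a revision
Constraint 3 (X + W = V) on D(X)={2,4,5,6,7,8} D(W)={4,5,6,7} D(V)={2,6}: X {2,4,5,6,7,8}->{2}; W {4,5,6,7}->{4}; V {2,6}->{6} => REVISION
Constraint 4 (X < W) on D(X)={2} D(W)={4}: no change => not a revision
Total revisions = 2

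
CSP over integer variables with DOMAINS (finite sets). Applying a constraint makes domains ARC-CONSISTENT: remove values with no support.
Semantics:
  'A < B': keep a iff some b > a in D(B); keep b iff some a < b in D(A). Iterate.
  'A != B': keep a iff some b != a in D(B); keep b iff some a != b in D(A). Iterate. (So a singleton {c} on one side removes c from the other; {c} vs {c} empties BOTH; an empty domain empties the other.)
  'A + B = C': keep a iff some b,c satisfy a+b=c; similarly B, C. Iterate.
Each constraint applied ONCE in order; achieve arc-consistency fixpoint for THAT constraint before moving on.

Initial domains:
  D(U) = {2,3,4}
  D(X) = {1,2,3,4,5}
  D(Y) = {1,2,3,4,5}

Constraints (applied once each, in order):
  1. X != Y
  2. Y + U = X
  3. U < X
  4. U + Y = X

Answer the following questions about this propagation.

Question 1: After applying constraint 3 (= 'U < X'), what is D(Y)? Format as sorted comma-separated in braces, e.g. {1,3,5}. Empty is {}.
Constraint 1 (X != Y) on D(X)={1,2,3,4,5} D(Y)={1,2,3,4,5}: no change
Constraint 2 (Y + U = X) on D(Y)={1,2,3,4,5} D(U)={2,3,4} D(X)={1,2,3,4,5}: Y {1,2,3,4,5}->{1,2,3}; X {1,2,3,4,5}->{3,4,5}
Constraint 3 (U < X) on D(U)={2,3,4} D(X)={3,4,5}: no change
So after constraint 3: D(Y) = {1,2,3}

Answer: {1,2,3}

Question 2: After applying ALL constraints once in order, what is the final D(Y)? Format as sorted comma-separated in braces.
Answer: {1,2,3}

Derivation:
Constraint 1 (X != Y) on D(X)={1,2,3,4,5} D(Y)={1,2,3,4,5}: no change
Constraint 2 (Y + U = X) on D(Y)={1,2,3,4,5} D(U)={2,3,4} D(X)={1,2,3,4,5}: Y {1,2,3,4,5}->{1,2,3}; X {1,2,3,4,5}->{3,4,5}
Constraint 3 (U < X) on D(U)={2,3,4} D(X)={3,4,5}: no change
Constraint 4 (U + Y = X) on D(U)={2,3,4} D(Y)={1,2,3} D(X)={3,4,5}: no change
So after all 4 constraints: D(Y) = {1,2,3}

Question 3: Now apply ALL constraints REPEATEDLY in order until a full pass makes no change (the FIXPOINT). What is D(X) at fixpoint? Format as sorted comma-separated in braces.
pass 0 (initial): D(X)={1,2,3,4,5}
pass 1: X {1,2,3,4,5}->{3,4,5}; Y {1,2,3,4,5}->{1,2,3}
pass 2: no change
Fixpoint after 2 passes: D(X) = {3,4,5}

Answer: {3,4,5}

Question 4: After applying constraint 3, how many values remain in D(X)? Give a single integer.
Constraint 1 (X != Y) on D(X)={1,2,3,4,5} D(Y)={1,2,3,4,5}: no change
Constraint 2 (Y + U = X) on D(Y)={1,2,3,4,5} D(U)={2,3,4} D(X)={1,2,3,4,5}: Y {1,2,3,4,5}->{1,2,3}; X {1,2,3,4,5}->{3,4,5}
Constraint 3 (U < X) on D(U)={2,3,4} D(X)={3,4,5}: no change
So after constraint 3: D(X)={3,4,5}, size = 3

Answer: 3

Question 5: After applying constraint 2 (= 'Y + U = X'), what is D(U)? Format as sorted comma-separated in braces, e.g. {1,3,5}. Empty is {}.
Answer: {2,3,4}

Derivation:
Constraint 1 (X != Y) on D(X)={1,2,3,4,5} D(Y)={1,2,3,4,5}: no change
Constraint 2 (Y + U = X) on D(Y)={1,2,3,4,5} D(U)={2,3,4} D(X)={1,2,3,4,5}: Y {1,2,3,4,5}->{1,2,3}; X {1,2,3,4,5}->{3,4,5}
So after constraint 2: D(U) = {2,3,4}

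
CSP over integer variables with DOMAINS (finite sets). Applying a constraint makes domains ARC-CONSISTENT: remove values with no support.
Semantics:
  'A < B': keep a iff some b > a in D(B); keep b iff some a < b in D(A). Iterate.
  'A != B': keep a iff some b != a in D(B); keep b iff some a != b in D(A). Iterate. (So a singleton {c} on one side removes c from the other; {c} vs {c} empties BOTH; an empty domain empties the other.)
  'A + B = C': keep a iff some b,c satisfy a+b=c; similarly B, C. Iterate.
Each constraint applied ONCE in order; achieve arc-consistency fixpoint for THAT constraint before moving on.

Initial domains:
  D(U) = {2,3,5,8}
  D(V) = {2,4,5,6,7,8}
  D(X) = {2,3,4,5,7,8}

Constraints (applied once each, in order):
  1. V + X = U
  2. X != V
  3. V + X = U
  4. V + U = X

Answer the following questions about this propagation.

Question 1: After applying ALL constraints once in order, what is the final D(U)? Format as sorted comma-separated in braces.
Constraint 1 (V + X = U) on D(V)={2,4,5,6,7,8} D(X)={2,3,4,5,7,8} D(U)={2,3,5,8}: V {2,4,5,6,7,8}->{2,4,5,6}; X {2,3,4,5,7,8}->{2,3,4}; U {2,3,5,8}->{5,8}
Constraint 2 (X != V) on D(X)={2,3,4} D(V)={2,4,5,6}: no change
Constraint 3 (V + X = U) on D(V)={2,4,5,6} D(X)={2,3,4} D(U)={5,8}: no change
Constraint 4 (V + U = X) on D(V)={2,4,5,6} D(U)={5,8} D(X)={2,3,4}: V {2,4,5,6}->{}; U {5,8}->{}; X {2,3,4}->{}
So after all 4 constraints: D(U) = {}

Answer: {}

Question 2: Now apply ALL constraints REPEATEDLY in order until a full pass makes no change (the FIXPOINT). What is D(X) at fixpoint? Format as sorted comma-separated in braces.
pass 0 (initial): D(X)={2,3,4,5,7,8}
pass 1: U {2,3,5,8}->{}; V {2,4,5,6,7,8}->{}; X {2,3,4,5,7,8}->{}
pass 2: no change
Fixpoint after 2 passes: D(X) = {}

Answer: {}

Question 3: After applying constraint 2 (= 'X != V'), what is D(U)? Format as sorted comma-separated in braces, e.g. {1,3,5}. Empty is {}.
Answer: {5,8}

Derivation:
Constraint 1 (V + X = U) on D(V)={2,4,5,6,7,8} D(X)={2,3,4,5,7,8} D(U)={2,3,5,8}: V {2,4,5,6,7,8}->{2,4,5,6}; X {2,3,4,5,7,8}->{2,3,4}; U {2,3,5,8}->{5,8}
Constraint 2 (X != V) on D(X)={2,3,4} D(V)={2,4,5,6}: no change
So after constraint 2: D(U) = {5,8}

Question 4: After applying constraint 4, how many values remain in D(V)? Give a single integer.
Answer: 0

Derivation:
Constraint 1 (V + X = U) on D(V)={2,4,5,6,7,8} D(X)={2,3,4,5,7,8} D(U)={2,3,5,8}: V {2,4,5,6,7,8}->{2,4,5,6}; X {2,3,4,5,7,8}->{2,3,4}; U {2,3,5,8}->{5,8}
Constraint 2 (X != V) on D(X)={2,3,4} D(V)={2,4,5,6}: no change
Constraint 3 (V + X = U) on D(V)={2,4,5,6} D(X)={2,3,4} D(U)={5,8}: no change
Constraint 4 (V + U = X) on D(V)={2,4,5,6} D(U)={5,8} D(X)={2,3,4}: V {2,4,5,6}->{}; U {5,8}->{}; X {2,3,4}->{}
So after constraint 4: D(V)={}, size = 0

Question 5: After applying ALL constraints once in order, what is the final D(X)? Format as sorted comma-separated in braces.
Answer: {}

Derivation:
Constraint 1 (V + X = U) on D(V)={2,4,5,6,7,8} D(X)={2,3,4,5,7,8} D(U)={2,3,5,8}: V {2,4,5,6,7,8}->{2,4,5,6}; X {2,3,4,5,7,8}->{2,3,4}; U {2,3,5,8}->{5,8}
Constraint 2 (X != V) on D(X)={2,3,4} D(V)={2,4,5,6}: no change
Constraint 3 (V + X = U) on D(V)={2,4,5,6} D(X)={2,3,4} D(U)={5,8}: no change
Constraint 4 (V + U = X) on D(V)={2,4,5,6} D(U)={5,8} D(X)={2,3,4}: V {2,4,5,6}->{}; U {5,8}->{}; X {2,3,4}->{}
So after all 4 constraints: D(X) = {}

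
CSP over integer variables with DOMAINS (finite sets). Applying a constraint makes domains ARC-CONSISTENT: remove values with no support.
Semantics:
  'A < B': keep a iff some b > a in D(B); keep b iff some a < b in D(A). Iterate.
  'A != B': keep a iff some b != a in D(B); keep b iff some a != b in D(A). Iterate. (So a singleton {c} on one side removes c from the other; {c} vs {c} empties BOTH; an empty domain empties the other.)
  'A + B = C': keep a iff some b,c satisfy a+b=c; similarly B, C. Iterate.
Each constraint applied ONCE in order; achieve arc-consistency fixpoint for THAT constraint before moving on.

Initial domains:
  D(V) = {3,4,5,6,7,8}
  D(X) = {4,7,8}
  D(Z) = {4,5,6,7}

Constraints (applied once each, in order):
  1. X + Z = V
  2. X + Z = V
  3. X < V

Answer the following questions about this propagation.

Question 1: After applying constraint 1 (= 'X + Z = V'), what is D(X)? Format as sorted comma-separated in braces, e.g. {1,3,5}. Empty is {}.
Constraint 1 (X + Z = V) on D(X)={4,7,8} D(Z)={4,5,6,7} D(V)={3,4,5,6,7,8}: X {4,7,8}->{4}; Z {4,5,6,7}->{4}; V {3,4,5,6,7,8}->{8}
So after constraint 1: D(X) = {4}

Answer: {4}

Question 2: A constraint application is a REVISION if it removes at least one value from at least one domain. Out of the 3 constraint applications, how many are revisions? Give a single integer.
Constraint 1 (X + Z = V) on D(X)={4,7,8} D(Z)={4,5,6,7} D(V)={3,4,5,6,7,8}: X {4,7,8}->{4}; Z {4,5,6,7}->{4}; V {3,4,5,6,7,8}->{8} => REVISION
Constraint 2 (X + Z = V) on D(X)={4} D(Z)={4} D(V)={8}: no change => not a revision
Constraint 3 (X < V) on D(X)={4} D(V)={8}: no change => not a revision
Total revisions = 1

Answer: 1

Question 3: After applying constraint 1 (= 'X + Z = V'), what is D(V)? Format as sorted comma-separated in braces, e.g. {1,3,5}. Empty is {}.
Answer: {8}

Derivation:
Constraint 1 (X + Z = V) on D(X)={4,7,8} D(Z)={4,5,6,7} D(V)={3,4,5,6,7,8}: X {4,7,8}->{4}; Z {4,5,6,7}->{4}; V {3,4,5,6,7,8}->{8}
So after constraint 1: D(V) = {8}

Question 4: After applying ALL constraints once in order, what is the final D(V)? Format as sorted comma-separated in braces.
Answer: {8}

Derivation:
Constraint 1 (X + Z = V) on D(X)={4,7,8} D(Z)={4,5,6,7} D(V)={3,4,5,6,7,8}: X {4,7,8}->{4}; Z {4,5,6,7}->{4}; V {3,4,5,6,7,8}->{8}
Constraint 2 (X + Z = V) on D(X)={4} D(Z)={4} D(V)={8}: no change
Constraint 3 (X < V) on D(X)={4} D(V)={8}: no change
So after all 3 constraints: D(V) = {8}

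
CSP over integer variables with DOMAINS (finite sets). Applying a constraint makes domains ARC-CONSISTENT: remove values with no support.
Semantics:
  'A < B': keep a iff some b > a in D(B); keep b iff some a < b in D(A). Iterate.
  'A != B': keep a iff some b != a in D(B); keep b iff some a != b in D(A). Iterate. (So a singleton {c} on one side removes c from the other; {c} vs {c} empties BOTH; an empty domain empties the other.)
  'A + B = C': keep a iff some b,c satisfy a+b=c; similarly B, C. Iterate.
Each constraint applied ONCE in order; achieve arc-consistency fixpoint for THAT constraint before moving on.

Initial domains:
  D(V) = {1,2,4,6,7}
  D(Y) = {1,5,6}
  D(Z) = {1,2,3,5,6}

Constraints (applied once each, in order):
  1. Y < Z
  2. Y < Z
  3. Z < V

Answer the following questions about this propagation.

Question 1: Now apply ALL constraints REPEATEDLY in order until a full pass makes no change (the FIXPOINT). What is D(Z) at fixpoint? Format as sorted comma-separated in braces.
pass 0 (initial): D(Z)={1,2,3,5,6}
pass 1: V {1,2,4,6,7}->{4,6,7}; Y {1,5,6}->{1,5}; Z {1,2,3,5,6}->{2,3,5,6}
pass 2: no change
Fixpoint after 2 passes: D(Z) = {2,3,5,6}

Answer: {2,3,5,6}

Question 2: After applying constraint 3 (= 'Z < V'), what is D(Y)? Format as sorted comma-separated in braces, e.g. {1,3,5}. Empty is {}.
Constraint 1 (Y < Z) on D(Y)={1,5,6} D(Z)={1,2,3,5,6}: Y {1,5,6}->{1,5}; Z {1,2,3,5,6}->{2,3,5,6}
Constraint 2 (Y < Z) on D(Y)={1,5} D(Z)={2,3,5,6}: no change
Constraint 3 (Z < V) on D(Z)={2,3,5,6} D(V)={1,2,4,6,7}: V {1,2,4,6,7}->{4,6,7}
So after constraint 3: D(Y) = {1,5}

Answer: {1,5}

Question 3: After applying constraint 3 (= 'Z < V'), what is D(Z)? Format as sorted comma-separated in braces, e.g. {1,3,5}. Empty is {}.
Answer: {2,3,5,6}

Derivation:
Constraint 1 (Y < Z) on D(Y)={1,5,6} D(Z)={1,2,3,5,6}: Y {1,5,6}->{1,5}; Z {1,2,3,5,6}->{2,3,5,6}
Constraint 2 (Y < Z) on D(Y)={1,5} D(Z)={2,3,5,6}: no change
Constraint 3 (Z < V) on D(Z)={2,3,5,6} D(V)={1,2,4,6,7}: V {1,2,4,6,7}->{4,6,7}
So after constraint 3: D(Z) = {2,3,5,6}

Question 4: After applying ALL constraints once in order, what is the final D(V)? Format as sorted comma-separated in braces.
Constraint 1 (Y < Z) on D(Y)={1,5,6} D(Z)={1,2,3,5,6}: Y {1,5,6}->{1,5}; Z {1,2,3,5,6}->{2,3,5,6}
Constraint 2 (Y < Z) on D(Y)={1,5} D(Z)={2,3,5,6}: no change
Constraint 3 (Z < V) on D(Z)={2,3,5,6} D(V)={1,2,4,6,7}: V {1,2,4,6,7}->{4,6,7}
So after all 3 constraints: D(V) = {4,6,7}

Answer: {4,6,7}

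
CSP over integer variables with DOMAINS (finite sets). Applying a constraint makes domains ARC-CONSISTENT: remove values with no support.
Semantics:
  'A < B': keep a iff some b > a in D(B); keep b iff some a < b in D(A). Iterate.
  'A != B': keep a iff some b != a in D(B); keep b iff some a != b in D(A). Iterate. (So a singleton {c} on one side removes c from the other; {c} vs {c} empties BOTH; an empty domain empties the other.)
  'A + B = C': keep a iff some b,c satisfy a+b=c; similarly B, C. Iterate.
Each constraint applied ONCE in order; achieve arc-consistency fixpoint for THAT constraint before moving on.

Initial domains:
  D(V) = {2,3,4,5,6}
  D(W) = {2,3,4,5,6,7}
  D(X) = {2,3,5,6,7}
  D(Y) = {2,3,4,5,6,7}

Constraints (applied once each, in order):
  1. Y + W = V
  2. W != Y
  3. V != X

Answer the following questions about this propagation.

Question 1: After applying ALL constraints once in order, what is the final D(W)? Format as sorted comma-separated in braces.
Constraint 1 (Y + W = V) on D(Y)={2,3,4,5,6,7} D(W)={2,3,4,5,6,7} D(V)={2,3,4,5,6}: Y {2,3,4,5,6,7}->{2,3,4}; W {2,3,4,5,6,7}->{2,3,4}; V {2,3,4,5,6}->{4,5,6}
Constraint 2 (W != Y) on D(W)={2,3,4} D(Y)={2,3,4}: no change
Constraint 3 (V != X) on D(V)={4,5,6} D(X)={2,3,5,6,7}: no change
So after all 3 constraints: D(W) = {2,3,4}

Answer: {2,3,4}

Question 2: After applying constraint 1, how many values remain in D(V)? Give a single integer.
Answer: 3

Derivation:
Constraint 1 (Y + W = V) on D(Y)={2,3,4,5,6,7} D(W)={2,3,4,5,6,7} D(V)={2,3,4,5,6}: Y {2,3,4,5,6,7}->{2,3,4}; W {2,3,4,5,6,7}->{2,3,4}; V {2,3,4,5,6}->{4,5,6}
So after constraint 1: D(V)={4,5,6}, size = 3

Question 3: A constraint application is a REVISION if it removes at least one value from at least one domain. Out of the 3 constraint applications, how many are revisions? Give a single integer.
Constraint 1 (Y + W = V) on D(Y)={2,3,4,5,6,7} D(W)={2,3,4,5,6,7} D(V)={2,3,4,5,6}: Y {2,3,4,5,6,7}->{2,3,4}; W {2,3,4,5,6,7}->{2,3,4}; V {2,3,4,5,6}->{4,5,6} => REVISION
Constraint 2 (W != Y) on D(W)={2,3,4} D(Y)={2,3,4}: no change => not a revision
Constraint 3 (V != X) on D(V)={4,5,6} D(X)={2,3,5,6,7}: no change => not a revision
Total revisions = 1

Answer: 1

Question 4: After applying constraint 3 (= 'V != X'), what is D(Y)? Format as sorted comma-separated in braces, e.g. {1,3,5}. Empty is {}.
Answer: {2,3,4}

Derivation:
Constraint 1 (Y + W = V) on D(Y)={2,3,4,5,6,7} D(W)={2,3,4,5,6,7} D(V)={2,3,4,5,6}: Y {2,3,4,5,6,7}->{2,3,4}; W {2,3,4,5,6,7}->{2,3,4}; V {2,3,4,5,6}->{4,5,6}
Constraint 2 (W != Y) on D(W)={2,3,4} D(Y)={2,3,4}: no change
Constraint 3 (V != X) on D(V)={4,5,6} D(X)={2,3,5,6,7}: no change
So after constraint 3: D(Y) = {2,3,4}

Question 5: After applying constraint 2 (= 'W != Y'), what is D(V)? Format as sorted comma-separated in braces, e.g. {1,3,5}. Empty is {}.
Answer: {4,5,6}

Derivation:
Constraint 1 (Y + W = V) on D(Y)={2,3,4,5,6,7} D(W)={2,3,4,5,6,7} D(V)={2,3,4,5,6}: Y {2,3,4,5,6,7}->{2,3,4}; W {2,3,4,5,6,7}->{2,3,4}; V {2,3,4,5,6}->{4,5,6}
Constraint 2 (W != Y) on D(W)={2,3,4} D(Y)={2,3,4}: no change
So after constraint 2: D(V) = {4,5,6}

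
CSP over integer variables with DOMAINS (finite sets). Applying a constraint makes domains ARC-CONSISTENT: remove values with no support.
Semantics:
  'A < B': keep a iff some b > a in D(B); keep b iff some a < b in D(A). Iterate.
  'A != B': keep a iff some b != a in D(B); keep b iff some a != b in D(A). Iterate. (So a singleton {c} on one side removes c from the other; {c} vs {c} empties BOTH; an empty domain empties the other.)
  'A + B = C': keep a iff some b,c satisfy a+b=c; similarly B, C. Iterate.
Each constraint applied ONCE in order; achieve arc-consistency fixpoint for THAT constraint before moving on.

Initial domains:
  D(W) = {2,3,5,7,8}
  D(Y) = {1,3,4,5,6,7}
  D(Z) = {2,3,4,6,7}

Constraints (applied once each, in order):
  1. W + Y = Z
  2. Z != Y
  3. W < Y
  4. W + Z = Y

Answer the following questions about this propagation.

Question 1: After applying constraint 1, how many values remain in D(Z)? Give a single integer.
Answer: 4

Derivation:
Constraint 1 (W + Y = Z) on D(W)={2,3,5,7,8} D(Y)={1,3,4,5,6,7} D(Z)={2,3,4,6,7}: W {2,3,5,7,8}->{2,3,5}; Y {1,3,4,5,6,7}->{1,3,4,5}; Z {2,3,4,6,7}->{3,4,6,7}
So after constraint 1: D(Z)={3,4,6,7}, size = 4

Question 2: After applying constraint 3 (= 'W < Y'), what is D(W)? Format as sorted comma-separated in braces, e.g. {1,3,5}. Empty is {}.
Answer: {2,3}

Derivation:
Constraint 1 (W + Y = Z) on D(W)={2,3,5,7,8} D(Y)={1,3,4,5,6,7} D(Z)={2,3,4,6,7}: W {2,3,5,7,8}->{2,3,5}; Y {1,3,4,5,6,7}->{1,3,4,5}; Z {2,3,4,6,7}->{3,4,6,7}
Constraint 2 (Z != Y) on D(Z)={3,4,6,7} D(Y)={1,3,4,5}: no change
Constraint 3 (W < Y) on D(W)={2,3,5} D(Y)={1,3,4,5}: W {2,3,5}->{2,3}; Y {1,3,4,5}->{3,4,5}
So after constraint 3: D(W) = {2,3}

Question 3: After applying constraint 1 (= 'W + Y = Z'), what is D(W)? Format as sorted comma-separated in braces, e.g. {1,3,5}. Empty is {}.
Constraint 1 (W + Y = Z) on D(W)={2,3,5,7,8} D(Y)={1,3,4,5,6,7} D(Z)={2,3,4,6,7}: W {2,3,5,7,8}->{2,3,5}; Y {1,3,4,5,6,7}->{1,3,4,5}; Z {2,3,4,6,7}->{3,4,6,7}
So after constraint 1: D(W) = {2,3,5}

Answer: {2,3,5}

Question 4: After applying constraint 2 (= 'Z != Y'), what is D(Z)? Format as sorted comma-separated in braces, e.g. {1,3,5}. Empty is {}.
Answer: {3,4,6,7}

Derivation:
Constraint 1 (W + Y = Z) on D(W)={2,3,5,7,8} D(Y)={1,3,4,5,6,7} D(Z)={2,3,4,6,7}: W {2,3,5,7,8}->{2,3,5}; Y {1,3,4,5,6,7}->{1,3,4,5}; Z {2,3,4,6,7}->{3,4,6,7}
Constraint 2 (Z != Y) on D(Z)={3,4,6,7} D(Y)={1,3,4,5}: no change
So after constraint 2: D(Z) = {3,4,6,7}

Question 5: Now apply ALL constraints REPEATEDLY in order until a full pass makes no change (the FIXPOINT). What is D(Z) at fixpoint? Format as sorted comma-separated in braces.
pass 0 (initial): D(Z)={2,3,4,6,7}
pass 1: W {2,3,5,7,8}->{2}; Y {1,3,4,5,6,7}->{5}; Z {2,3,4,6,7}->{3}
pass 2: W {2}->{}; Y {5}->{}; Z {3}->{}
pass 3: no change
Fixpoint after 3 passes: D(Z) = {}

Answer: {}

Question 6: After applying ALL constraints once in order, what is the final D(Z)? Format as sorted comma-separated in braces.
Answer: {3}

Derivation:
Constraint 1 (W + Y = Z) on D(W)={2,3,5,7,8} D(Y)={1,3,4,5,6,7} D(Z)={2,3,4,6,7}: W {2,3,5,7,8}->{2,3,5}; Y {1,3,4,5,6,7}->{1,3,4,5}; Z {2,3,4,6,7}->{3,4,6,7}
Constraint 2 (Z != Y) on D(Z)={3,4,6,7} D(Y)={1,3,4,5}: no change
Constraint 3 (W < Y) on D(W)={2,3,5} D(Y)={1,3,4,5}: W {2,3,5}->{2,3}; Y {1,3,4,5}->{3,4,5}
Constraint 4 (W + Z = Y) on D(W)={2,3} D(Z)={3,4,6,7} D(Y)={3,4,5}: W {2,3}->{2}; Z {3,4,6,7}->{3}; Y {3,4,5}->{5}
So after all 4 constraints: D(Z) = {3}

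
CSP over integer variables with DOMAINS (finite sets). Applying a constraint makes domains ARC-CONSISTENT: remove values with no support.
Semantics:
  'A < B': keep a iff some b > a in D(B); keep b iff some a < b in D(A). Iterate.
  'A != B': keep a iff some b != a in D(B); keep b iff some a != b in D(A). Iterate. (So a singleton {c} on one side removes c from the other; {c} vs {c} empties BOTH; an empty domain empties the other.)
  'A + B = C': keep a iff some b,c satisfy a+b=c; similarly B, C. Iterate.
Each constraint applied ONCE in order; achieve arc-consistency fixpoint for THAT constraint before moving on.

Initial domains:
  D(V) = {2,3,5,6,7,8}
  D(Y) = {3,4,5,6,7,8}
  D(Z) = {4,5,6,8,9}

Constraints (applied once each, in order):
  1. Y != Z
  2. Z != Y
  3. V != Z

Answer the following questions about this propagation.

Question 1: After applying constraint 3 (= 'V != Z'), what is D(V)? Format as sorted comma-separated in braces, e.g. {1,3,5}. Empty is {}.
Answer: {2,3,5,6,7,8}

Derivation:
Constraint 1 (Y != Z) on D(Y)={3,4,5,6,7,8} D(Z)={4,5,6,8,9}: no change
Constraint 2 (Z != Y) on D(Z)={4,5,6,8,9} D(Y)={3,4,5,6,7,8}: no change
Constraint 3 (V != Z) on D(V)={2,3,5,6,7,8} D(Z)={4,5,6,8,9}: no change
So after constraint 3: D(V) = {2,3,5,6,7,8}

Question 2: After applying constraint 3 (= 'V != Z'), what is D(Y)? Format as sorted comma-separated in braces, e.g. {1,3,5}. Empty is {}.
Answer: {3,4,5,6,7,8}

Derivation:
Constraint 1 (Y != Z) on D(Y)={3,4,5,6,7,8} D(Z)={4,5,6,8,9}: no change
Constraint 2 (Z != Y) on D(Z)={4,5,6,8,9} D(Y)={3,4,5,6,7,8}: no change
Constraint 3 (V != Z) on D(V)={2,3,5,6,7,8} D(Z)={4,5,6,8,9}: no change
So after constraint 3: D(Y) = {3,4,5,6,7,8}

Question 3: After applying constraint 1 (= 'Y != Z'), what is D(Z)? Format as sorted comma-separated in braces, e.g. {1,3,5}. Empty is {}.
Constraint 1 (Y != Z) on D(Y)={3,4,5,6,7,8} D(Z)={4,5,6,8,9}: no change
So after constraint 1: D(Z) = {4,5,6,8,9}

Answer: {4,5,6,8,9}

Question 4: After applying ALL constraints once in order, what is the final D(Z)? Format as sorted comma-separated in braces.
Answer: {4,5,6,8,9}

Derivation:
Constraint 1 (Y != Z) on D(Y)={3,4,5,6,7,8} D(Z)={4,5,6,8,9}: no change
Constraint 2 (Z != Y) on D(Z)={4,5,6,8,9} D(Y)={3,4,5,6,7,8}: no change
Constraint 3 (V != Z) on D(V)={2,3,5,6,7,8} D(Z)={4,5,6,8,9}: no change
So after all 3 constraints: D(Z) = {4,5,6,8,9}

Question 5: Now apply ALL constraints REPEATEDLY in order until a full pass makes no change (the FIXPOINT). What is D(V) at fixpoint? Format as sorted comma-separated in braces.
pass 0 (initial): D(V)={2,3,5,6,7,8}
pass 1: no change
Fixpoint after 1 passes: D(V) = {2,3,5,6,7,8}

Answer: {2,3,5,6,7,8}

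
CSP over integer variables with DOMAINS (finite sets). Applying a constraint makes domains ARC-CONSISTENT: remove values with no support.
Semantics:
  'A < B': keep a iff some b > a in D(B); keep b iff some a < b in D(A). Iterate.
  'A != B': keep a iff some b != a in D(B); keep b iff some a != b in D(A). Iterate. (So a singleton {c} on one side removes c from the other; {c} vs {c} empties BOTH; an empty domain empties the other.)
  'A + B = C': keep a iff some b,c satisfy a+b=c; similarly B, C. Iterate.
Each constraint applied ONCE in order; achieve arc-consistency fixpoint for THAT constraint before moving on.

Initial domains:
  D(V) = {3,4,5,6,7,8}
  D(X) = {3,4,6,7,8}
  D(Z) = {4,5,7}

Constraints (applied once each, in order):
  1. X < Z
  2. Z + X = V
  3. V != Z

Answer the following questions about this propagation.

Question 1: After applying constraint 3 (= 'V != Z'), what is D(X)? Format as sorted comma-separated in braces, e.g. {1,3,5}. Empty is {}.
Answer: {3,4}

Derivation:
Constraint 1 (X < Z) on D(X)={3,4,6,7,8} D(Z)={4,5,7}: X {3,4,6,7,8}->{3,4,6}
Constraint 2 (Z + X = V) on D(Z)={4,5,7} D(X)={3,4,6} D(V)={3,4,5,6,7,8}: Z {4,5,7}->{4,5}; X {3,4,6}->{3,4}; V {3,4,5,6,7,8}->{7,8}
Constraint 3 (V != Z) on D(V)={7,8} D(Z)={4,5}: no change
So after constraint 3: D(X) = {3,4}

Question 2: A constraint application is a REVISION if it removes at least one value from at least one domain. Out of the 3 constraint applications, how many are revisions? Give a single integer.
Constraint 1 (X < Z) on D(X)={3,4,6,7,8} D(Z)={4,5,7}: X {3,4,6,7,8}->{3,4,6} => REVISION
Constraint 2 (Z + X = V) on D(Z)={4,5,7} D(X)={3,4,6} D(V)={3,4,5,6,7,8}: Z {4,5,7}->{4,5}; X {3,4,6}->{3,4}; V {3,4,5,6,7,8}->{7,8} => REVISION
Constraint 3 (V != Z) on D(V)={7,8} D(Z)={4,5}: no change => not a revision
Total revisions = 2

Answer: 2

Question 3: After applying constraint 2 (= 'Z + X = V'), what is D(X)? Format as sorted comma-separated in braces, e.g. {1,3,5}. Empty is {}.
Answer: {3,4}

Derivation:
Constraint 1 (X < Z) on D(X)={3,4,6,7,8} D(Z)={4,5,7}: X {3,4,6,7,8}->{3,4,6}
Constraint 2 (Z + X = V) on D(Z)={4,5,7} D(X)={3,4,6} D(V)={3,4,5,6,7,8}: Z {4,5,7}->{4,5}; X {3,4,6}->{3,4}; V {3,4,5,6,7,8}->{7,8}
So after constraint 2: D(X) = {3,4}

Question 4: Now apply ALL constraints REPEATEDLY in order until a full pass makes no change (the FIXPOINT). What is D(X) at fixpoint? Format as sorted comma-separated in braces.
pass 0 (initial): D(X)={3,4,6,7,8}
pass 1: V {3,4,5,6,7,8}->{7,8}; X {3,4,6,7,8}->{3,4}; Z {4,5,7}->{4,5}
pass 2: no change
Fixpoint after 2 passes: D(X) = {3,4}

Answer: {3,4}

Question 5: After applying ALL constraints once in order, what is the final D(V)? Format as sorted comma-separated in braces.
Constraint 1 (X < Z) on D(X)={3,4,6,7,8} D(Z)={4,5,7}: X {3,4,6,7,8}->{3,4,6}
Constraint 2 (Z + X = V) on D(Z)={4,5,7} D(X)={3,4,6} D(V)={3,4,5,6,7,8}: Z {4,5,7}->{4,5}; X {3,4,6}->{3,4}; V {3,4,5,6,7,8}->{7,8}
Constraint 3 (V != Z) on D(V)={7,8} D(Z)={4,5}: no change
So after all 3 constraints: D(V) = {7,8}

Answer: {7,8}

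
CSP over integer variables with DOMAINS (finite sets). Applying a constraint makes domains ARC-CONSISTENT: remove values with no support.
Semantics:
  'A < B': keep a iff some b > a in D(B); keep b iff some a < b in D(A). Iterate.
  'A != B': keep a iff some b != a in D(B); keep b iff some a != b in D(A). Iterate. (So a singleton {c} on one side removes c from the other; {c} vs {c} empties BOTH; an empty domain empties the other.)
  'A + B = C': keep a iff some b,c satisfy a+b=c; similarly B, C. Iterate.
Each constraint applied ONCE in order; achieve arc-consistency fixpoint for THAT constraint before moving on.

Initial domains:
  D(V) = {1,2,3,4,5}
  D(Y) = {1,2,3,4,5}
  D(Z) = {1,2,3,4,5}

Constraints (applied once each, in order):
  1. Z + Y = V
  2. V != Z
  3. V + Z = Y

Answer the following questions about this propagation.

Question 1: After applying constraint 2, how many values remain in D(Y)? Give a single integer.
Answer: 4

Derivation:
Constraint 1 (Z + Y = V) on D(Z)={1,2,3,4,5} D(Y)={1,2,3,4,5} D(V)={1,2,3,4,5}: Z {1,2,3,4,5}->{1,2,3,4}; Y {1,2,3,4,5}->{1,2,3,4}; V {1,2,3,4,5}->{2,3,4,5}
Constraint 2 (V != Z) on D(V)={2,3,4,5} D(Z)={1,2,3,4}: no change
So after constraint 2: D(Y)={1,2,3,4}, size = 4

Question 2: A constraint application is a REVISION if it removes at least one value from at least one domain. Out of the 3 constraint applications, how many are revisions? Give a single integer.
Answer: 2

Derivation:
Constraint 1 (Z + Y = V) on D(Z)={1,2,3,4,5} D(Y)={1,2,3,4,5} D(V)={1,2,3,4,5}: Z {1,2,3,4,5}->{1,2,3,4}; Y {1,2,3,4,5}->{1,2,3,4}; V {1,2,3,4,5}->{2,3,4,5} => REVISION
Constraint 2 (V != Z) on D(V)={2,3,4,5} D(Z)={1,2,3,4}: no change => not a revision
Constraint 3 (V + Z = Y) on D(V)={2,3,4,5} D(Z)={1,2,3,4} D(Y)={1,2,3,4}: V {2,3,4,5}->{2,3}; Z {1,2,3,4}->{1,2}; Y {1,2,3,4}->{3,4} => REVISION
Total revisions = 2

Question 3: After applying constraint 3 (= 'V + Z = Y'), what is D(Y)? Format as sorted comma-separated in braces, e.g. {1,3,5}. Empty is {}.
Constraint 1 (Z + Y = V) on D(Z)={1,2,3,4,5} D(Y)={1,2,3,4,5} D(V)={1,2,3,4,5}: Z {1,2,3,4,5}->{1,2,3,4}; Y {1,2,3,4,5}->{1,2,3,4}; V {1,2,3,4,5}->{2,3,4,5}
Constraint 2 (V != Z) on D(V)={2,3,4,5} D(Z)={1,2,3,4}: no change
Constraint 3 (V + Z = Y) on D(V)={2,3,4,5} D(Z)={1,2,3,4} D(Y)={1,2,3,4}: V {2,3,4,5}->{2,3}; Z {1,2,3,4}->{1,2}; Y {1,2,3,4}->{3,4}
So after constraint 3: D(Y) = {3,4}

Answer: {3,4}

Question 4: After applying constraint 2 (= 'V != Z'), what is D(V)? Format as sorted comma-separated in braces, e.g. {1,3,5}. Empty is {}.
Constraint 1 (Z + Y = V) on D(Z)={1,2,3,4,5} D(Y)={1,2,3,4,5} D(V)={1,2,3,4,5}: Z {1,2,3,4,5}->{1,2,3,4}; Y {1,2,3,4,5}->{1,2,3,4}; V {1,2,3,4,5}->{2,3,4,5}
Constraint 2 (V != Z) on D(V)={2,3,4,5} D(Z)={1,2,3,4}: no change
So after constraint 2: D(V) = {2,3,4,5}

Answer: {2,3,4,5}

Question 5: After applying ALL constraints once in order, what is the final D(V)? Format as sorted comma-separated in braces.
Constraint 1 (Z + Y = V) on D(Z)={1,2,3,4,5} D(Y)={1,2,3,4,5} D(V)={1,2,3,4,5}: Z {1,2,3,4,5}->{1,2,3,4}; Y {1,2,3,4,5}->{1,2,3,4}; V {1,2,3,4,5}->{2,3,4,5}
Constraint 2 (V != Z) on D(V)={2,3,4,5} D(Z)={1,2,3,4}: no change
Constraint 3 (V + Z = Y) on D(V)={2,3,4,5} D(Z)={1,2,3,4} D(Y)={1,2,3,4}: V {2,3,4,5}->{2,3}; Z {1,2,3,4}->{1,2}; Y {1,2,3,4}->{3,4}
So after all 3 constraints: D(V) = {2,3}

Answer: {2,3}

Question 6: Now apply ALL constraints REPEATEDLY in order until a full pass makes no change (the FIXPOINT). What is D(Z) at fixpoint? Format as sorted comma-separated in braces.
pass 0 (initial): D(Z)={1,2,3,4,5}
pass 1: V {1,2,3,4,5}->{2,3}; Y {1,2,3,4,5}->{3,4}; Z {1,2,3,4,5}->{1,2}
pass 2: V {2,3}->{}; Y {3,4}->{}; Z {1,2}->{}
pass 3: no change
Fixpoint after 3 passes: D(Z) = {}

Answer: {}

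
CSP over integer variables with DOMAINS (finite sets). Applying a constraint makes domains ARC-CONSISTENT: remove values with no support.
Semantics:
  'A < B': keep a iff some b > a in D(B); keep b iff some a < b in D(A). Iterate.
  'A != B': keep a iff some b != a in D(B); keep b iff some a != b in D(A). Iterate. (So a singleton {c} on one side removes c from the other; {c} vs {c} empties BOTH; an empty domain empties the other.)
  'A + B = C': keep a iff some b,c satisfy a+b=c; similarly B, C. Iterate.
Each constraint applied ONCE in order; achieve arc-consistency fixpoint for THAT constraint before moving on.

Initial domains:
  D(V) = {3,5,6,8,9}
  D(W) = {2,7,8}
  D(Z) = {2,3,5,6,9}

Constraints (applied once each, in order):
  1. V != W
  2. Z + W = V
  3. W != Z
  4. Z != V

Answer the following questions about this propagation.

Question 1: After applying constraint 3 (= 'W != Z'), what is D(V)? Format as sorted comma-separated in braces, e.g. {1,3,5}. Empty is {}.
Answer: {5,8,9}

Derivation:
Constraint 1 (V != W) on D(V)={3,5,6,8,9} D(W)={2,7,8}: no change
Constraint 2 (Z + W = V) on D(Z)={2,3,5,6,9} D(W)={2,7,8} D(V)={3,5,6,8,9}: Z {2,3,5,6,9}->{2,3,6}; W {2,7,8}->{2,7}; V {3,5,6,8,9}->{5,8,9}
Constraint 3 (W != Z) on D(W)={2,7} D(Z)={2,3,6}: no change
So after constraint 3: D(V) = {5,8,9}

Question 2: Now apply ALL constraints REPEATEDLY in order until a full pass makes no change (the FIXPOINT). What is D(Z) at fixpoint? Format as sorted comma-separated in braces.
pass 0 (initial): D(Z)={2,3,5,6,9}
pass 1: V {3,5,6,8,9}->{5,8,9}; W {2,7,8}->{2,7}; Z {2,3,5,6,9}->{2,3,6}
pass 2: no change
Fixpoint after 2 passes: D(Z) = {2,3,6}

Answer: {2,3,6}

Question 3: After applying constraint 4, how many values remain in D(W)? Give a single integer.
Constraint 1 (V != W) on D(V)={3,5,6,8,9} D(W)={2,7,8}: no change
Constraint 2 (Z + W = V) on D(Z)={2,3,5,6,9} D(W)={2,7,8} D(V)={3,5,6,8,9}: Z {2,3,5,6,9}->{2,3,6}; W {2,7,8}->{2,7}; V {3,5,6,8,9}->{5,8,9}
Constraint 3 (W != Z) on D(W)={2,7} D(Z)={2,3,6}: no change
Constraint 4 (Z != V) on D(Z)={2,3,6} D(V)={5,8,9}: no change
So after constraint 4: D(W)={2,7}, size = 2

Answer: 2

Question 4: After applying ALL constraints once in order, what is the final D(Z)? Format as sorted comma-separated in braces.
Constraint 1 (V != W) on D(V)={3,5,6,8,9} D(W)={2,7,8}: no change
Constraint 2 (Z + W = V) on D(Z)={2,3,5,6,9} D(W)={2,7,8} D(V)={3,5,6,8,9}: Z {2,3,5,6,9}->{2,3,6}; W {2,7,8}->{2,7}; V {3,5,6,8,9}->{5,8,9}
Constraint 3 (W != Z) on D(W)={2,7} D(Z)={2,3,6}: no change
Constraint 4 (Z != V) on D(Z)={2,3,6} D(V)={5,8,9}: no change
So after all 4 constraints: D(Z) = {2,3,6}

Answer: {2,3,6}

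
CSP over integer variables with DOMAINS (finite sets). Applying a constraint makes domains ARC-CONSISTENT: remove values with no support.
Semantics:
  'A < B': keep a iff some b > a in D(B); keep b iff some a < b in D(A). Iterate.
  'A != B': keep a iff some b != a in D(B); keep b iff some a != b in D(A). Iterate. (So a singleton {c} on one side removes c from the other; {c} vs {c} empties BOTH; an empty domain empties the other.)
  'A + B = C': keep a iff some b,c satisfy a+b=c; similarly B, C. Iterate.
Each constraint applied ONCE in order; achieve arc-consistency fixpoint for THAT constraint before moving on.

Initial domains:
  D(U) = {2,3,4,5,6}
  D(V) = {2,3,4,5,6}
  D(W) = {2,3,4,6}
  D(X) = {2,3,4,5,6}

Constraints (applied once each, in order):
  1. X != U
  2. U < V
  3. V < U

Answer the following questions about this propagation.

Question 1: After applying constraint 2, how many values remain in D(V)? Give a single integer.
Constraint 1 (X != U) on D(X)={2,3,4,5,6} D(U)={2,3,4,5,6}: no change
Constraint 2 (U < V) on D(U)={2,3,4,5,6} D(V)={2,3,4,5,6}: U {2,3,4,5,6}->{2,3,4,5}; V {2,3,4,5,6}->{3,4,5,6}
So after constraint 2: D(V)={3,4,5,6}, size = 4

Answer: 4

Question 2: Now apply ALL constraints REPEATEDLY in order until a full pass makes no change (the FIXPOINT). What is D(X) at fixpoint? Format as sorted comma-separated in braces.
pass 0 (initial): D(X)={2,3,4,5,6}
pass 1: U {2,3,4,5,6}->{4,5}; V {2,3,4,5,6}->{3,4}
pass 2: U {4,5}->{}; V {3,4}->{}
pass 3: X {2,3,4,5,6}->{}
pass 4: no change
Fixpoint after 4 passes: D(X) = {}

Answer: {}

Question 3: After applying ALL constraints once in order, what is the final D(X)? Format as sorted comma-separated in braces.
Answer: {2,3,4,5,6}

Derivation:
Constraint 1 (X != U) on D(X)={2,3,4,5,6} D(U)={2,3,4,5,6}: no change
Constraint 2 (U < V) on D(U)={2,3,4,5,6} D(V)={2,3,4,5,6}: U {2,3,4,5,6}->{2,3,4,5}; V {2,3,4,5,6}->{3,4,5,6}
Constraint 3 (V < U) on D(V)={3,4,5,6} D(U)={2,3,4,5}: V {3,4,5,6}->{3,4}; U {2,3,4,5}->{4,5}
So after all 3 constraints: D(X) = {2,3,4,5,6}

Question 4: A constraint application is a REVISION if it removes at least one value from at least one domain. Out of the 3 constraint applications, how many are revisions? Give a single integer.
Constraint 1 (X != U) on D(X)={2,3,4,5,6} D(U)={2,3,4,5,6}: no change => not a revision
Constraint 2 (U < V) on D(U)={2,3,4,5,6} D(V)={2,3,4,5,6}: U {2,3,4,5,6}->{2,3,4,5}; V {2,3,4,5,6}->{3,4,5,6} => REVISION
Constraint 3 (V < U) on D(V)={3,4,5,6} D(U)={2,3,4,5}: V {3,4,5,6}->{3,4}; U {2,3,4,5}->{4,5} => REVISION
Total revisions = 2

Answer: 2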